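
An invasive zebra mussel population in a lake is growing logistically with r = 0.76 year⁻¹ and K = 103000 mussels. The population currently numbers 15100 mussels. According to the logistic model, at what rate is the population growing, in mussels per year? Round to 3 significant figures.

9790 mussels per year

dN/dt = rN(1 − N/K) = 0.76 × 15100 × (1 − 15100/103000).
1 − 15100/103000 = 0.8534; dN/dt = 0.76 × 15100 × 0.8534 = 9793.6.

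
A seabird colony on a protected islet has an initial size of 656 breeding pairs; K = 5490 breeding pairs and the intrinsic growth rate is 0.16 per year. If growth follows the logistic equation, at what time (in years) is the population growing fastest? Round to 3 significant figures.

Logistic growth is fastest at N = K/2 = 2745.
A = (K − N₀)/N₀ = 7.3689. Set K/(1 + A·e^(−rt)) = K/2 → A·e^(−rt) = 1.
e^(−0.16t) = 1/7.3689 = 0.135705, so t = ln(7.3689)/0.16 = 1.9973/0.16 = 12.483.

12.5 years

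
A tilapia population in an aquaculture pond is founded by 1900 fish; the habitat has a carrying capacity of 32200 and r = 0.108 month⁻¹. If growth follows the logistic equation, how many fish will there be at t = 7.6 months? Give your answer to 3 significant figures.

A = (K − N₀)/N₀ = (32200 − 1900)/1900 = 15.947.
N(t) = K/(1 + A·e^(−rt)) = 32200/(1 + 15.947×e^(−0.108×7.6)).
e^(−0.8208) = 0.44008; denominator = 1 + 15.947×0.44008 = 8.0181.
N = 32200/8.0181 = 4015.91.

4020 fish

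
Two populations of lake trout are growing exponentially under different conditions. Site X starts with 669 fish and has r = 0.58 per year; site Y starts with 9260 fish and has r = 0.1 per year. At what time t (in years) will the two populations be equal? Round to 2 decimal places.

5.47 years

Set 669·e^(0.58t) = 9260·e^(0.1t).
e^((0.58 − 0.1)t) = 9260/669 → e^(0.48·t) = 13.842.
0.48·t = ln(13.842) = 2.6277, so t = 2.6277/0.48 = 5.4743.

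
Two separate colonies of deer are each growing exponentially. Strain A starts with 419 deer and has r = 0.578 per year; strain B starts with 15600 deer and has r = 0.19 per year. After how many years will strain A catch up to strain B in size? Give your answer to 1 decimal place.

Set 419·e^(0.578t) = 15600·e^(0.19t).
e^((0.578 − 0.19)t) = 15600/419 → e^(0.388·t) = 37.232.
0.388·t = ln(37.232) = 3.6172, so t = 3.6172/0.388 = 9.3226.

9.3 years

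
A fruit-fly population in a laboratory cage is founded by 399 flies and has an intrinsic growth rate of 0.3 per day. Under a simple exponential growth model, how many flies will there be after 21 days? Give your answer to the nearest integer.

N(t) = N₀·e^(rt) = 399 × e^(0.3×21) = 399 × e^6.3.
e^6.3 ≈ 544.57, so N ≈ 399 × 544.57 = 217284.

217284 flies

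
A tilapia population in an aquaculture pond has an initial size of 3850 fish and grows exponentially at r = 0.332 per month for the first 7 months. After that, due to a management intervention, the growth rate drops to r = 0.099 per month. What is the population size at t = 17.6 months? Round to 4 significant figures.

Phase 1: N(7) = 3850·e^(0.332×7) = 3850·e^2.324 = 39333.4.
Phase 2 runs for 17.6 − 7 = 10.6 months at r = 0.099.
N(17.6) = 39333.4·e^(0.099×10.6) = 39333.4·e^1.049 = 112334.

112300 fish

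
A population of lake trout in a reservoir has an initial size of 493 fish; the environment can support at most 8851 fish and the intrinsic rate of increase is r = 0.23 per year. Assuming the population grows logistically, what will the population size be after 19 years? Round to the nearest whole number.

7288 fish

A = (K − N₀)/N₀ = (8851 − 493)/493 = 16.953.
N(t) = K/(1 + A·e^(−rt)) = 8851/(1 + 16.953×e^(−0.23×19)).
e^(−4.37) = 0.012651; denominator = 1 + 16.953×0.012651 = 1.2145.
N = 8851/1.2145 = 7287.89.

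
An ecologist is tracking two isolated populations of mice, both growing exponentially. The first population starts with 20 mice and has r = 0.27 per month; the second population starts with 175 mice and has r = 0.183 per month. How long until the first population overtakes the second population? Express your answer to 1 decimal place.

Set 20·e^(0.27t) = 175·e^(0.183t).
e^((0.27 − 0.183)t) = 175/20 → e^(0.087·t) = 8.75.
0.087·t = ln(8.75) = 2.1691, so t = 2.1691/0.087 = 24.932.

24.9 months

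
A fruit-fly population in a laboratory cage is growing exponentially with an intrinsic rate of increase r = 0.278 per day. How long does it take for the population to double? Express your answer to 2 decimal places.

2.49 days

Doubling time t_d = ln(2)/r = 0.6931/0.278 = 2.4933.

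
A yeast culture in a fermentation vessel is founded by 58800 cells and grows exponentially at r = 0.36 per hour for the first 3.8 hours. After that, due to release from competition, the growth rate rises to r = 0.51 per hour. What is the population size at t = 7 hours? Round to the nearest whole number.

Phase 1: N(3.8) = 58800·e^(0.36×3.8) = 58800·e^1.368 = 230936.
Phase 2 runs for 7 − 3.8 = 3.2 hours at r = 0.51.
N(7) = 230936·e^(0.51×3.2) = 230936·e^1.632 = 1.18103×10^6.

1181030 cells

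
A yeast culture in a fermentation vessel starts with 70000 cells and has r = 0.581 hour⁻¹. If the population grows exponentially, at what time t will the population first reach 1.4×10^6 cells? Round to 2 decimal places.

Set N₀·e^(rt) = 1.4×10^6: e^(0.581·t) = 1.4×10^6/70000 = 20.
0.581·t = ln(20) = 2.9957, so t = 2.9957/0.581 = 5.1562.

5.16 hours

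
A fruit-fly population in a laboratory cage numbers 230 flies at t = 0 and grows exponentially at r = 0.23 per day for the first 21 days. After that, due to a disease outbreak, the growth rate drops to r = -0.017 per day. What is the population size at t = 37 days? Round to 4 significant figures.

21940 flies

Phase 1: N(21) = 230·e^(0.23×21) = 230·e^4.83 = 28798.5.
Phase 2 runs for 37 − 21 = 16 days at r = -0.017.
N(37) = 28798.5·e^(-0.017×16) = 28798.5·e^-0.272 = 21940.3.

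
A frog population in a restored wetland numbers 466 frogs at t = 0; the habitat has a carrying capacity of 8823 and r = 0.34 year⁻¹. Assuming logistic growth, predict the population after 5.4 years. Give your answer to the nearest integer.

2286 frogs

A = (K − N₀)/N₀ = (8823 − 466)/466 = 17.933.
N(t) = K/(1 + A·e^(−rt)) = 8823/(1 + 17.933×e^(−0.34×5.4)).
e^(−1.836) = 0.15945; denominator = 1 + 17.933×0.15945 = 3.8596.
N = 8823/3.8596 = 2286.01.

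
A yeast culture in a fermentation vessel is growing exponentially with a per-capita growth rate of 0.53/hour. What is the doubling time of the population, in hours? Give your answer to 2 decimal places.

1.31 hours

Doubling time t_d = ln(2)/r = 0.6931/0.53 = 1.3078.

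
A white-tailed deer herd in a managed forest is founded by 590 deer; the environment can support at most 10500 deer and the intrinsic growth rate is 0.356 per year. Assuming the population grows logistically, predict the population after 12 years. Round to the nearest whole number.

8506 deer

A = (K − N₀)/N₀ = (10500 − 590)/590 = 16.797.
N(t) = K/(1 + A·e^(−rt)) = 10500/(1 + 16.797×e^(−0.356×12)).
e^(−4.272) = 0.013954; denominator = 1 + 16.797×0.013954 = 1.2344.
N = 10500/1.2344 = 8506.31.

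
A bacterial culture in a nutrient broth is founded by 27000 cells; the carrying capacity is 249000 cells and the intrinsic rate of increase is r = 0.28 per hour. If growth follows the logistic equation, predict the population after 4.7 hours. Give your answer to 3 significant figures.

A = (K − N₀)/N₀ = (249000 − 27000)/27000 = 8.2222.
N(t) = K/(1 + A·e^(−rt)) = 249000/(1 + 8.2222×e^(−0.28×4.7)).
e^(−1.316) = 0.26821; denominator = 1 + 8.2222×0.26821 = 3.2052.
N = 249000/3.2052 = 77685.1.

77700 cells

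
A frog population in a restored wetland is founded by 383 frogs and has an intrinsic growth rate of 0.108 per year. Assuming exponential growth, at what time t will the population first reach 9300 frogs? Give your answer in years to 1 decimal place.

29.5 years

Set N₀·e^(rt) = 9300: e^(0.108·t) = 9300/383 = 24.282.
0.108·t = ln(24.282) = 3.1897, so t = 3.1897/0.108 = 29.535.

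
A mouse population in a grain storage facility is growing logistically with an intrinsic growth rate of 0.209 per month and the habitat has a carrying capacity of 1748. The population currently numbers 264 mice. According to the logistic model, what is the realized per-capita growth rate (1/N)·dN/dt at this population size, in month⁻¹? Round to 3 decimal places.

0.177 per month

(1/N)·dN/dt = r(1 − N/K) = 0.209 × (1 − 264/1748).
= 0.209 × 0.84897 = 0.17743.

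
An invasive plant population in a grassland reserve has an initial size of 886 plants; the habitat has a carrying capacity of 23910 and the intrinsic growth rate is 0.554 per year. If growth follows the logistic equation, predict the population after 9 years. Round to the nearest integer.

A = (K − N₀)/N₀ = (23910 − 886)/886 = 25.986.
N(t) = K/(1 + A·e^(−rt)) = 23910/(1 + 25.986×e^(−0.554×9)).
e^(−4.986) = 0.0068329; denominator = 1 + 25.986×0.0068329 = 1.1776.
N = 23910/1.1776 = 20304.6.

20305 plants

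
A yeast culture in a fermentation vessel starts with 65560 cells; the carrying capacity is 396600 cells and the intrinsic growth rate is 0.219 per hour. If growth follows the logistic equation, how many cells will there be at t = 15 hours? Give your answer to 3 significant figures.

A = (K − N₀)/N₀ = (396600 − 65560)/65560 = 5.0494.
N(t) = K/(1 + A·e^(−rt)) = 396600/(1 + 5.0494×e^(−0.219×15)).
e^(−3.285) = 0.037441; denominator = 1 + 5.0494×0.037441 = 1.1891.
N = 396600/1.1891 = 333543.

334000 cells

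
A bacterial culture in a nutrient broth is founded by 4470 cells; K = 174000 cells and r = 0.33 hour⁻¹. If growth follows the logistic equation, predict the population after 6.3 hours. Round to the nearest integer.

30298 cells

A = (K − N₀)/N₀ = (174000 − 4470)/4470 = 37.926.
N(t) = K/(1 + A·e^(−rt)) = 174000/(1 + 37.926×e^(−0.33×6.3)).
e^(−2.079) = 0.12506; denominator = 1 + 37.926×0.12506 = 5.7429.
N = 174000/5.7429 = 30298.5.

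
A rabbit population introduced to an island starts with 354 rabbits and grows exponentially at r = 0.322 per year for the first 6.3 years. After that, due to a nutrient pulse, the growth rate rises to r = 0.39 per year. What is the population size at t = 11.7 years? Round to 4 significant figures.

Phase 1: N(6.3) = 354·e^(0.322×6.3) = 354·e^2.029 = 2691.62.
Phase 2 runs for 11.7 − 6.3 = 5.4 years at r = 0.39.
N(11.7) = 2691.62·e^(0.39×5.4) = 2691.62·e^2.106 = 22112.5.

22110 rabbits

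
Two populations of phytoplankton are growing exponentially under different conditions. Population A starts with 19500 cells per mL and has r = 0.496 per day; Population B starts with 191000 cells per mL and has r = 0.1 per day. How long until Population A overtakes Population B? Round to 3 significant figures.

5.76 days

Set 19500·e^(0.496t) = 191000·e^(0.1t).
e^((0.496 − 0.1)t) = 191000/19500 → e^(0.396·t) = 9.7949.
0.396·t = ln(9.7949) = 2.2819, so t = 2.2819/0.396 = 5.7623.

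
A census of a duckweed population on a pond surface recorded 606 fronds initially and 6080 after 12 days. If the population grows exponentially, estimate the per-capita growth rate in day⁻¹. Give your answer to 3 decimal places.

0.192 per day

From N(t) = N₀·e^(rt): e^(r·12) = 6080/606 = 10.033.
r·12 = ln(10.033) = 2.3059, so r = 2.3059/12 = 0.19216.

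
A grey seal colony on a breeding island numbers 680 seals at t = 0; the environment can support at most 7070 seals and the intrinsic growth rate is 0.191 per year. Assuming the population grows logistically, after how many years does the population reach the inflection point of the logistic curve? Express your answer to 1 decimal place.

11.7 years

Logistic growth is fastest at N = K/2 = 3535.
A = (K − N₀)/N₀ = 9.3971. Set K/(1 + A·e^(−rt)) = K/2 → A·e^(−rt) = 1.
e^(−0.191t) = 1/9.3971 = 0.106416, so t = ln(9.3971)/0.191 = 2.2404/0.191 = 11.73.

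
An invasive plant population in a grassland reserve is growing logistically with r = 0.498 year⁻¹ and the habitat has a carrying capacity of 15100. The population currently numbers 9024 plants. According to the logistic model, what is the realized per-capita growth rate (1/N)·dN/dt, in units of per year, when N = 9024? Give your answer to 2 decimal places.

(1/N)·dN/dt = r(1 − N/K) = 0.498 × (1 − 9024/15100).
= 0.498 × 0.40238 = 0.20039.

0.20 per year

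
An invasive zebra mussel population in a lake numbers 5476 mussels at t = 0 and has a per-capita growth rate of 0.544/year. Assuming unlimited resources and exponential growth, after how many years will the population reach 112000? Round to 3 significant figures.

Set N₀·e^(rt) = 112000: e^(0.544·t) = 112000/5476 = 20.453.
0.544·t = ln(20.453) = 3.0181, so t = 3.0181/0.544 = 5.548.

5.55 years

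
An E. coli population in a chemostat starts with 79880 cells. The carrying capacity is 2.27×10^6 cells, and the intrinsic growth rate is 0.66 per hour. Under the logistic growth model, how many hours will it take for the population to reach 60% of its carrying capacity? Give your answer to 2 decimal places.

A = (K − N₀)/N₀ = (2.27×10^6 − 79880)/79880 = 27.418.
Solve 2.27×10^6/(1 + 27.418·e^(−0.66t)) = 1.362×10^6: 1 + 27.418·e^(−0.66t) = 1.6667, so e^(−0.66t) = 0.0243153.
−0.66·t = ln(0.0243153) = -3.7167, so t = 3.7167/0.66 = 5.6313.

5.63 hours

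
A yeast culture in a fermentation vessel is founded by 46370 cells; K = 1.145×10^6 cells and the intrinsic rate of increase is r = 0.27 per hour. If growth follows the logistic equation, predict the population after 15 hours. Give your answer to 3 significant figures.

810000 cells

A = (K − N₀)/N₀ = (1.145×10^6 − 46370)/46370 = 23.693.
N(t) = K/(1 + A·e^(−rt)) = 1.145×10^6/(1 + 23.693×e^(−0.27×15)).
e^(−4.05) = 0.017422; denominator = 1 + 23.693×0.017422 = 1.4128.
N = 1.145×10^6/1.4128 = 810457.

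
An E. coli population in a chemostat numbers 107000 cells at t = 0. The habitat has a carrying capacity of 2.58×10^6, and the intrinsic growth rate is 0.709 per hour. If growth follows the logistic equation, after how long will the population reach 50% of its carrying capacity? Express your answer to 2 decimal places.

A = (K − N₀)/N₀ = (2.58×10^6 − 107000)/107000 = 23.112.
Solve 2.58×10^6/(1 + 23.112·e^(−0.709t)) = 1.29×10^6: 1 + 23.112·e^(−0.709t) = 2, so e^(−0.709t) = 0.0432673.
−0.709·t = ln(0.0432673) = -3.1404, so t = 3.1404/0.709 = 4.4293.

4.43 hours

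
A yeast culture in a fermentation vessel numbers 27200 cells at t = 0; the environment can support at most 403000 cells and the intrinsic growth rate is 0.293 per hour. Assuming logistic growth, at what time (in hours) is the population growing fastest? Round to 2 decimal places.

8.96 hours

Logistic growth is fastest at N = K/2 = 201500.
A = (K − N₀)/N₀ = 13.816. Set K/(1 + A·e^(−rt)) = K/2 → A·e^(−rt) = 1.
e^(−0.293t) = 1/13.816 = 0.0723789, so t = ln(13.816)/0.293 = 2.6258/0.293 = 8.9619.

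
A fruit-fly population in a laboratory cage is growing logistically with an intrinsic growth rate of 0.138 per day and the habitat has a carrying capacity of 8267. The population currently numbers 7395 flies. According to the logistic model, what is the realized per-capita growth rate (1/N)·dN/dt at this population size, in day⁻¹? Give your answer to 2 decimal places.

0.01 per day

(1/N)·dN/dt = r(1 − N/K) = 0.138 × (1 − 7395/8267).
= 0.138 × 0.10548 = 0.014556.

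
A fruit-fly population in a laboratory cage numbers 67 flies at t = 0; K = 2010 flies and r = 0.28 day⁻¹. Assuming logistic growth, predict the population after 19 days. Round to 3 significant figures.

1760 flies

A = (K − N₀)/N₀ = (2010 − 67)/67 = 29.
N(t) = K/(1 + A·e^(−rt)) = 2010/(1 + 29×e^(−0.28×19)).
e^(−5.32) = 0.0048928; denominator = 1 + 29×0.0048928 = 1.1419.
N = 2010/1.1419 = 1760.24.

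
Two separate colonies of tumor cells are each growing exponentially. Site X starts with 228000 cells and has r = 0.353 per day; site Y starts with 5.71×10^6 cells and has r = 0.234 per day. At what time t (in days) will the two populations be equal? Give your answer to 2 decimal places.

27.06 days

Set 228000·e^(0.353t) = 5.71×10^6·e^(0.234t).
e^((0.353 − 0.234)t) = 5.71×10^6/228000 → e^(0.119·t) = 25.044.
0.119·t = ln(25.044) = 3.2206, so t = 3.2206/0.119 = 27.064.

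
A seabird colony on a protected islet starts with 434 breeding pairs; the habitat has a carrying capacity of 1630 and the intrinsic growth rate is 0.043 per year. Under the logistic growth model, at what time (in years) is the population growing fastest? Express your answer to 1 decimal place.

23.6 years

Logistic growth is fastest at N = K/2 = 815.
A = (K − N₀)/N₀ = 2.7558. Set K/(1 + A·e^(−rt)) = K/2 → A·e^(−rt) = 1.
e^(−0.043t) = 1/2.7558 = 0.362876, so t = ln(2.7558)/0.043 = 1.0137/0.043 = 23.574.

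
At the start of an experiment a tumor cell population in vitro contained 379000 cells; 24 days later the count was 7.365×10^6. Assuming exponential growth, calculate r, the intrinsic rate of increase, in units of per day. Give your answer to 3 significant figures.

From N(t) = N₀·e^(rt): e^(r·24) = 7.365×10^6/379000 = 19.433.
r·24 = ln(19.433) = 2.967, so r = 2.967/24 = 0.12362.

0.124 per day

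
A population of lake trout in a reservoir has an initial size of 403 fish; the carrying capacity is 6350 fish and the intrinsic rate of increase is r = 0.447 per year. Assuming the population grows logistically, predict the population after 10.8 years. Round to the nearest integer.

5679 fish

A = (K − N₀)/N₀ = (6350 − 403)/403 = 14.757.
N(t) = K/(1 + A·e^(−rt)) = 6350/(1 + 14.757×e^(−0.447×10.8)).
e^(−4.828) = 0.0080057; denominator = 1 + 14.757×0.0080057 = 1.1181.
N = 6350/1.1181 = 5679.08.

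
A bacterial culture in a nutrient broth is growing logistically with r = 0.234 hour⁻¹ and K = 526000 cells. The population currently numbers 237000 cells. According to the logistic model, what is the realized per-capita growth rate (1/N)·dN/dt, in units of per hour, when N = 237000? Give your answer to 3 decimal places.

(1/N)·dN/dt = r(1 − N/K) = 0.234 × (1 − 237000/526000).
= 0.234 × 0.54943 = 0.12857.

0.129 per hour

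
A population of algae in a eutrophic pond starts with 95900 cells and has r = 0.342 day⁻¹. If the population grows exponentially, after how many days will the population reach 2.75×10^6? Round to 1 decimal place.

Set N₀·e^(rt) = 2.75×10^6: e^(0.342·t) = 2.75×10^6/95900 = 28.676.
0.342·t = ln(28.676) = 3.3561, so t = 3.3561/0.342 = 9.813.

9.8 days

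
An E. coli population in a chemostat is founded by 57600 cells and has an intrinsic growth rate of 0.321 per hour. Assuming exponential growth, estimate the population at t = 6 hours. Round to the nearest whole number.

N(t) = N₀·e^(rt) = 57600 × e^(0.321×6) = 57600 × e^1.926.
e^1.926 ≈ 6.862, so N ≈ 57600 × 6.862 = 395252.

395252 cells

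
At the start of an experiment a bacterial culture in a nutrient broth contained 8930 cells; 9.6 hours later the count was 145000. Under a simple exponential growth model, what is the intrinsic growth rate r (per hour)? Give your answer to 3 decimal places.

0.290 per hour

From N(t) = N₀·e^(rt): e^(r·9.6) = 145000/8930 = 16.237.
r·9.6 = ln(16.237) = 2.7873, so r = 2.7873/9.6 = 0.29035.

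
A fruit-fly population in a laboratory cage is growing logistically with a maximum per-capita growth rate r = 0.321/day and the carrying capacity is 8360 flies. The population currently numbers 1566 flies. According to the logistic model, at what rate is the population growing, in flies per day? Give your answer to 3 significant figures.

dN/dt = rN(1 − N/K) = 0.321 × 1566 × (1 − 1566/8360).
1 − 1566/8360 = 0.81268; dN/dt = 0.321 × 1566 × 0.81268 = 408.52.

409 flies per day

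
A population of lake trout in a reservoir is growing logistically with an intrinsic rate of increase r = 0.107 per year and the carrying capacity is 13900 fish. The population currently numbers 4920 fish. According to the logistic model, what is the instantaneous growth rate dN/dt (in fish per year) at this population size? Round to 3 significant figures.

dN/dt = rN(1 − N/K) = 0.107 × 4920 × (1 − 4920/13900).
1 − 4920/13900 = 0.64604; dN/dt = 0.107 × 4920 × 0.64604 = 340.1.

340 fish per year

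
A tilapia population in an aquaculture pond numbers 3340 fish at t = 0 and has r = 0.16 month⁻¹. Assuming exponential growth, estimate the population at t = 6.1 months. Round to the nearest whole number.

8864 fish

N(t) = N₀·e^(rt) = 3340 × e^(0.16×6.1) = 3340 × e^0.976.
e^0.976 ≈ 2.6538, so N ≈ 3340 × 2.6538 = 8863.76.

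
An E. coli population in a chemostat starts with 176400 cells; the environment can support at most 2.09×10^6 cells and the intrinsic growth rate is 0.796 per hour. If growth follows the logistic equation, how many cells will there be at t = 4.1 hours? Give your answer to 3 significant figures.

1480000 cells

A = (K − N₀)/N₀ = (2.09×10^6 − 176400)/176400 = 10.848.
N(t) = K/(1 + A·e^(−rt)) = 2.09×10^6/(1 + 10.848×e^(−0.796×4.1)).
e^(−3.264) = 0.03825; denominator = 1 + 10.848×0.03825 = 1.4149.
N = 2.09×10^6/1.4149 = 1.477091×10^6.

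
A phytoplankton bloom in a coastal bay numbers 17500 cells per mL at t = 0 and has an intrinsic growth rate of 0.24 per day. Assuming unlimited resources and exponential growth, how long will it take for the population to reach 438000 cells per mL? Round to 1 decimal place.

13.4 days

Set N₀·e^(rt) = 438000: e^(0.24·t) = 438000/17500 = 25.029.
0.24·t = ln(25.029) = 3.22, so t = 3.22/0.24 = 13.417.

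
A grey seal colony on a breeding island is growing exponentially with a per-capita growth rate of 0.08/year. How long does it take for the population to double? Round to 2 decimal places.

Doubling time t_d = ln(2)/r = 0.6931/0.08 = 8.6643.

8.66 years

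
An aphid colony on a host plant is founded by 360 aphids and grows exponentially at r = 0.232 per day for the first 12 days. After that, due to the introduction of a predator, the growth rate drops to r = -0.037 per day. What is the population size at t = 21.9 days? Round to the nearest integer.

4039 aphids

Phase 1: N(12) = 360·e^(0.232×12) = 360·e^2.784 = 5826.11.
Phase 2 runs for 21.9 − 12 = 9.9 days at r = -0.037.
N(21.9) = 5826.11·e^(-0.037×9.9) = 5826.11·e^-0.3663 = 4039.21.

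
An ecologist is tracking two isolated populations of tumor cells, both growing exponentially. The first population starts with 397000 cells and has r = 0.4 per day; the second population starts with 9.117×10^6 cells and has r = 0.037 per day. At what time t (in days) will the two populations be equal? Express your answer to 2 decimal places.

Set 397000·e^(0.4t) = 9.117×10^6·e^(0.037t).
e^((0.4 − 0.037)t) = 9.117×10^6/397000 → e^(0.363·t) = 22.965.
0.363·t = ln(22.965) = 3.134, so t = 3.134/0.363 = 8.6335.

8.63 days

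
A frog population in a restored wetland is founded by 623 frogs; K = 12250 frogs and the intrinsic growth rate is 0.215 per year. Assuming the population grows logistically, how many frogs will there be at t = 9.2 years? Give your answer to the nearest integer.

3420 frogs

A = (K − N₀)/N₀ = (12250 − 623)/623 = 18.663.
N(t) = K/(1 + A·e^(−rt)) = 12250/(1 + 18.663×e^(−0.215×9.2)).
e^(−1.978) = 0.13835; denominator = 1 + 18.663×0.13835 = 3.5819.
N = 12250/3.5819 = 3419.94.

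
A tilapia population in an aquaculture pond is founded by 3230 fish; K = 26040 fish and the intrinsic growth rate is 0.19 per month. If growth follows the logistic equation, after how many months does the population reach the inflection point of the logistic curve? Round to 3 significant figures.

Logistic growth is fastest at N = K/2 = 13020.
A = (K − N₀)/N₀ = 7.0619. Set K/(1 + A·e^(−rt)) = K/2 → A·e^(−rt) = 1.
e^(−0.19t) = 1/7.0619 = 0.141605, so t = ln(7.0619)/0.19 = 1.9547/0.19 = 10.288.

10.3 months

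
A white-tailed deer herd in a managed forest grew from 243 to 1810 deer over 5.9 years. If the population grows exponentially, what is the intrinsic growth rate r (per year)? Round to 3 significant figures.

0.340 per year

From N(t) = N₀·e^(rt): e^(r·5.9) = 1810/243 = 7.4486.
r·5.9 = ln(7.4486) = 2.008, so r = 2.008/5.9 = 0.34034.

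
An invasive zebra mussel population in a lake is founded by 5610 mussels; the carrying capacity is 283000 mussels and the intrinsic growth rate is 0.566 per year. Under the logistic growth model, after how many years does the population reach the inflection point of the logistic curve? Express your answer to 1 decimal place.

6.9 years

Logistic growth is fastest at N = K/2 = 141500.
A = (K − N₀)/N₀ = 49.446. Set K/(1 + A·e^(−rt)) = K/2 → A·e^(−rt) = 1.
e^(−0.566t) = 1/49.446 = 0.0202242, so t = ln(49.446)/0.566 = 3.9009/0.566 = 6.892.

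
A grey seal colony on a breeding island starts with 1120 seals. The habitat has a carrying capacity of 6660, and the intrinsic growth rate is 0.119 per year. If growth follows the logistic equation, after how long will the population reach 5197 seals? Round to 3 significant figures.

A = (K − N₀)/N₀ = (6660 − 1120)/1120 = 4.9464.
Solve 6660/(1 + 4.9464·e^(−0.119t)) = 5197: 1 + 4.9464·e^(−0.119t) = 1.2815, so e^(−0.119t) = 0.0569115.
−0.119·t = ln(0.0569115) = -2.8663, so t = 2.8663/0.119 = 24.086.

24.1 years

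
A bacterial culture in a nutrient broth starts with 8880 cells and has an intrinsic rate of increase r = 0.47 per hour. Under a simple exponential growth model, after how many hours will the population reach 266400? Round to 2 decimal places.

7.24 hours

Set N₀·e^(rt) = 266400: e^(0.47·t) = 266400/8880 = 30.
0.47·t = ln(30) = 3.4012, so t = 3.4012/0.47 = 7.2366.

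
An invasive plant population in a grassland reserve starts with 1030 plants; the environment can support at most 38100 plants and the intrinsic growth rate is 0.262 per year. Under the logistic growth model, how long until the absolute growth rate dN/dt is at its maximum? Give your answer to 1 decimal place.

Logistic growth is fastest at N = K/2 = 19050.
A = (K − N₀)/N₀ = 35.99. Set K/(1 + A·e^(−rt)) = K/2 → A·e^(−rt) = 1.
e^(−0.262t) = 1/35.99 = 0.0277853, so t = ln(35.99)/0.262 = 3.5832/0.262 = 13.677.

13.7 years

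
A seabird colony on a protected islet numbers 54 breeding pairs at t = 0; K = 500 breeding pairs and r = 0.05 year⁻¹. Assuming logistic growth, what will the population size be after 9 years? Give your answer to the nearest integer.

A = (K − N₀)/N₀ = (500 − 54)/54 = 8.2593.
N(t) = K/(1 + A·e^(−rt)) = 500/(1 + 8.2593×e^(−0.05×9)).
e^(−0.45) = 0.63763; denominator = 1 + 8.2593×0.63763 = 6.2663.
N = 500/6.2663 = 79.7914.

80 breeding pairs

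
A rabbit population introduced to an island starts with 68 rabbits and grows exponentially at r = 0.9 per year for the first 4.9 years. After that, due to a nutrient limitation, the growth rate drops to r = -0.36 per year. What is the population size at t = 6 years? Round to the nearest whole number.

Phase 1: N(4.9) = 68·e^(0.9×4.9) = 68·e^4.41 = 5594.32.
Phase 2 runs for 6 − 4.9 = 1.1 years at r = -0.36.
N(6) = 5594.32·e^(-0.36×1.1) = 5594.32·e^-0.396 = 3765.02.

3765 rabbits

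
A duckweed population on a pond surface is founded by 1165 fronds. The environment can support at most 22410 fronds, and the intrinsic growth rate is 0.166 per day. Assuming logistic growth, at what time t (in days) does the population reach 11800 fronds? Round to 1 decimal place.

A = (K − N₀)/N₀ = (22410 − 1165)/1165 = 18.236.
Solve 22410/(1 + 18.236·e^(−0.166t)) = 11800: 1 + 18.236·e^(−0.166t) = 1.8992, so e^(−0.166t) = 0.0493063.
−0.166·t = ln(0.0493063) = -3.0097, so t = 3.0097/0.166 = 18.131.

18.1 days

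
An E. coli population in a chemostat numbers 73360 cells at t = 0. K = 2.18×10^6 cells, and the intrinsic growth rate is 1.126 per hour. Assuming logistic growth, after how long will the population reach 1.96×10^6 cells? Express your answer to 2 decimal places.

A = (K − N₀)/N₀ = (2.18×10^6 − 73360)/73360 = 28.716.
Solve 2.18×10^6/(1 + 28.716·e^(−1.126t)) = 1.96×10^6: 1 + 28.716·e^(−1.126t) = 1.1122, so e^(−1.126t) = 0.00390873.
−1.126·t = ln(0.00390873) = -5.5445, so t = 5.5445/1.126 = 4.9241.

4.92 hours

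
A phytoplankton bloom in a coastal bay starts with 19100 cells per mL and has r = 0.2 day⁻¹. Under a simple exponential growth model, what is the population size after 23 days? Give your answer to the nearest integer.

1900150 cells per mL

N(t) = N₀·e^(rt) = 19100 × e^(0.2×23) = 19100 × e^4.6.
e^4.6 ≈ 99.484, so N ≈ 19100 × 99.484 = 1.90015×10^6.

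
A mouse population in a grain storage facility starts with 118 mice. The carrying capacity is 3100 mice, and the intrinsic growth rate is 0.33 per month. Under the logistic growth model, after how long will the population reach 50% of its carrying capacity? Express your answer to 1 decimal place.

9.8 months

A = (K − N₀)/N₀ = (3100 − 118)/118 = 25.271.
Solve 3100/(1 + 25.271·e^(−0.33t)) = 1550: 1 + 25.271·e^(−0.33t) = 2, so e^(−0.33t) = 0.0395708.
−0.33·t = ln(0.0395708) = -3.2297, so t = 3.2297/0.33 = 9.7869.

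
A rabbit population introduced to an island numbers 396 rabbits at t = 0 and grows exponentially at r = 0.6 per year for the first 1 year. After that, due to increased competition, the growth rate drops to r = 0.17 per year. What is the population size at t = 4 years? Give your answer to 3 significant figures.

1200 rabbits

Phase 1: N(1) = 396·e^(0.6×1) = 396·e^0.6 = 721.559.
Phase 2 runs for 4 − 1 = 3 years at r = 0.17.
N(4) = 721.559·e^(0.17×3) = 721.559·e^0.51 = 1201.61.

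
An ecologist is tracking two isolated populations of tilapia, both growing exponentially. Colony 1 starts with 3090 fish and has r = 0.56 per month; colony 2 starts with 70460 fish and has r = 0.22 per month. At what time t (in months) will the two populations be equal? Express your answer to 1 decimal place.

9.2 months

Set 3090·e^(0.56t) = 70460·e^(0.22t).
e^((0.56 − 0.22)t) = 70460/3090 → e^(0.34·t) = 22.803.
0.34·t = ln(22.803) = 3.1269, so t = 3.1269/0.34 = 9.1967.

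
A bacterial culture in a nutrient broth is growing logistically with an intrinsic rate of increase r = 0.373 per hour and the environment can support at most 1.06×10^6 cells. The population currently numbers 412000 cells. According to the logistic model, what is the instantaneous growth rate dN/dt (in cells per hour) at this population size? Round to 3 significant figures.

dN/dt = rN(1 − N/K) = 0.373 × 412000 × (1 − 412000/1.06×10^6).
1 − 412000/1.06×10^6 = 0.61132; dN/dt = 0.373 × 412000 × 0.61132 = 93945.

93900 cells per hour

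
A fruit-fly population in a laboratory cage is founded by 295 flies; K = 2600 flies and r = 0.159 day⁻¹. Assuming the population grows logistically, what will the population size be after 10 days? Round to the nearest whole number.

A = (K − N₀)/N₀ = (2600 − 295)/295 = 7.8136.
N(t) = K/(1 + A·e^(−rt)) = 2600/(1 + 7.8136×e^(−0.159×10)).
e^(−1.59) = 0.20393; denominator = 1 + 7.8136×0.20393 = 2.5934.
N = 2600/2.5934 = 1002.55.

1003 flies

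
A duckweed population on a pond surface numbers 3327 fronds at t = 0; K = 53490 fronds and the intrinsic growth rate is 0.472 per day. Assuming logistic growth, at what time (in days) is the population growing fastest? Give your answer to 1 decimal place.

Logistic growth is fastest at N = K/2 = 26745.
A = (K − N₀)/N₀ = 15.078. Set K/(1 + A·e^(−rt)) = K/2 → A·e^(−rt) = 1.
e^(−0.472t) = 1/15.078 = 0.0663238, so t = ln(15.078)/0.472 = 2.7132/0.472 = 5.7483.

5.7 days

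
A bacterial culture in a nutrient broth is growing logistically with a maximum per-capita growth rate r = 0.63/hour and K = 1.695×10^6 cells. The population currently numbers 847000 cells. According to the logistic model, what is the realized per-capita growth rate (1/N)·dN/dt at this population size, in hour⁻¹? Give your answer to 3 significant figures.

(1/N)·dN/dt = r(1 − N/K) = 0.63 × (1 − 847000/1.695×10^6).
= 0.63 × 0.50029 = 0.31519.

0.315 per hour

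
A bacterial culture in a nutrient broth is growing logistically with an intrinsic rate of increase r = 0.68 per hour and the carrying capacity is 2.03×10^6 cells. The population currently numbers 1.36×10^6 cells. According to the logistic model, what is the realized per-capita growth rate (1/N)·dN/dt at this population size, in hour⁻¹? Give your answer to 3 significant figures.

0.224 per hour

(1/N)·dN/dt = r(1 − N/K) = 0.68 × (1 − 1.36×10^6/2.03×10^6).
= 0.68 × 0.33005 = 0.22443.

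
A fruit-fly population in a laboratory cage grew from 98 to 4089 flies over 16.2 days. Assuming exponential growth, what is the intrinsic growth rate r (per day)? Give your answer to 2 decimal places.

From N(t) = N₀·e^(rt): e^(r·16.2) = 4089/98 = 41.724.
r·16.2 = ln(41.724) = 3.7311, so r = 3.7311/16.2 = 0.23031.

0.23 per day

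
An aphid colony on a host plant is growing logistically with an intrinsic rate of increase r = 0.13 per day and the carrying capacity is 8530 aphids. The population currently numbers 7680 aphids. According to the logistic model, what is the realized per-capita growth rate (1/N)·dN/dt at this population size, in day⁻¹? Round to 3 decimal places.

(1/N)·dN/dt = r(1 − N/K) = 0.13 × (1 − 7680/8530).
= 0.13 × 0.099648 = 0.012954.

0.013 per day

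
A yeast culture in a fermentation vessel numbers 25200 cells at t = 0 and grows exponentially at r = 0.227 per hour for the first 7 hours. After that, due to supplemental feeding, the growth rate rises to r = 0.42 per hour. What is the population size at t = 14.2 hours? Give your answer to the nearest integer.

Phase 1: N(7) = 25200·e^(0.227×7) = 25200·e^1.589 = 123451.
Phase 2 runs for 14.2 − 7 = 7.2 hours at r = 0.42.
N(14.2) = 123451·e^(0.42×7.2) = 123451·e^3.024 = 2.539809×10^6.

2539809 cells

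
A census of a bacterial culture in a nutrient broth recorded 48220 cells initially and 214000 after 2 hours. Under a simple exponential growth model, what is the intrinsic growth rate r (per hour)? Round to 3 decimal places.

0.745 per hour

From N(t) = N₀·e^(rt): e^(r·2) = 214000/48220 = 4.438.
r·2 = ln(4.438) = 1.4902, so r = 1.4902/2 = 0.7451.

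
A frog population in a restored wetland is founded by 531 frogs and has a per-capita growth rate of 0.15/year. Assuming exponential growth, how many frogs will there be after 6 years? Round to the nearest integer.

1306 frogs

N(t) = N₀·e^(rt) = 531 × e^(0.15×6) = 531 × e^0.9.
e^0.9 ≈ 2.4596, so N ≈ 531 × 2.4596 = 1306.05.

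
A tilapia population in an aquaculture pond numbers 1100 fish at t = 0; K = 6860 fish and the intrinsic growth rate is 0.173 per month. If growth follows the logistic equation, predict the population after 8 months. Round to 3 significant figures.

2970 fish

A = (K − N₀)/N₀ = (6860 − 1100)/1100 = 5.2364.
N(t) = K/(1 + A·e^(−rt)) = 6860/(1 + 5.2364×e^(−0.173×8)).
e^(−1.384) = 0.25057; denominator = 1 + 5.2364×0.25057 = 2.3121.
N = 6860/2.3121 = 2967.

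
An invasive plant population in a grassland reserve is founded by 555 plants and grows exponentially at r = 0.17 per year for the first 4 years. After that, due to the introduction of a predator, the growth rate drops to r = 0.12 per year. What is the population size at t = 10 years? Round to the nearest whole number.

Phase 1: N(4) = 555·e^(0.17×4) = 555·e^0.68 = 1095.5.
Phase 2 runs for 10 − 4 = 6 years at r = 0.12.
N(10) = 1095.5·e^(0.12×6) = 1095.5·e^0.72 = 2250.64.

2251 plants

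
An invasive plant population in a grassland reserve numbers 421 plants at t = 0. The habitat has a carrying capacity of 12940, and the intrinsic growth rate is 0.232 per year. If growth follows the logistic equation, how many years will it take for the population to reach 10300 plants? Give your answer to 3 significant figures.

A = (K − N₀)/N₀ = (12940 − 421)/421 = 29.736.
Solve 12940/(1 + 29.736·e^(−0.232t)) = 10300: 1 + 29.736·e^(−0.232t) = 1.2563, so e^(−0.232t) = 0.00861944.
−0.232·t = ln(0.00861944) = -4.7537, so t = 4.7537/0.232 = 20.49.

20.5 years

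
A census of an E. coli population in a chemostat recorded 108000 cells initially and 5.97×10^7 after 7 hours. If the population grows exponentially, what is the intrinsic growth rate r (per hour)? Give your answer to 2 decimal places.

From N(t) = N₀·e^(rt): e^(r·7) = 5.97×10^7/108000 = 552.78.
r·7 = ln(552.78) = 6.315, so r = 6.315/7 = 0.90214.

0.90 per hour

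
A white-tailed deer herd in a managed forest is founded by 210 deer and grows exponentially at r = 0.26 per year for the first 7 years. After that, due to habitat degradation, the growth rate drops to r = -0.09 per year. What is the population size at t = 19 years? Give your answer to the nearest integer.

Phase 1: N(7) = 210·e^(0.26×7) = 210·e^1.82 = 1296.09.
Phase 2 runs for 19 − 7 = 12 years at r = -0.09.
N(19) = 1296.09·e^(-0.09×12) = 1296.09·e^-1.08 = 440.146.

440 deer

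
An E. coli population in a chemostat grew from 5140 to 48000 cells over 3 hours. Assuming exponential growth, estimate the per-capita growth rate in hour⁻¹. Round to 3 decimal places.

0.745 per hour

From N(t) = N₀·e^(rt): e^(r·3) = 48000/5140 = 9.3385.
r·3 = ln(9.3385) = 2.2341, so r = 2.2341/3 = 0.74472.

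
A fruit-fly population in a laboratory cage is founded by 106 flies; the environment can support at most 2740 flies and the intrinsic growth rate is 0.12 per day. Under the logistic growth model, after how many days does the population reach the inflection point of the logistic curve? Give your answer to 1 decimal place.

Logistic growth is fastest at N = K/2 = 1370.
A = (K − N₀)/N₀ = 24.849. Set K/(1 + A·e^(−rt)) = K/2 → A·e^(−rt) = 1.
e^(−0.12t) = 1/24.849 = 0.040243, so t = ln(24.849)/0.12 = 3.2128/0.12 = 26.773.

26.8 days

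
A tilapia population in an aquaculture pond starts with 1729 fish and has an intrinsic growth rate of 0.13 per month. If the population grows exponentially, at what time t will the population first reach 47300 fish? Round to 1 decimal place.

25.5 months

Set N₀·e^(rt) = 47300: e^(0.13·t) = 47300/1729 = 27.357.
0.13·t = ln(27.357) = 3.309, so t = 3.309/0.13 = 25.454.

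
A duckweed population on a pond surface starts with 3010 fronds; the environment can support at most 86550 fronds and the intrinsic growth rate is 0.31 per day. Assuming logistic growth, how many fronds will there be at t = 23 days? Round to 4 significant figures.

A = (K − N₀)/N₀ = (86550 − 3010)/3010 = 27.754.
N(t) = K/(1 + A·e^(−rt)) = 86550/(1 + 27.754×e^(−0.31×23)).
e^(−7.13) = 0.00080072; denominator = 1 + 27.754×0.00080072 = 1.0222.
N = 86550/1.0222 = 84668.4.

84670 fronds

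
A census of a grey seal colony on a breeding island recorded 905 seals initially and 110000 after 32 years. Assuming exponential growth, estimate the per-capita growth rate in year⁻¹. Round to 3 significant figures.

From N(t) = N₀·e^(rt): e^(r·32) = 110000/905 = 121.55.
r·32 = ln(121.55) = 4.8003, so r = 4.8003/32 = 0.15001.

0.150 per year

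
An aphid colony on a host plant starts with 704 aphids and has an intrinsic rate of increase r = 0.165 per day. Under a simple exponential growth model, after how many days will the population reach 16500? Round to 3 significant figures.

Set N₀·e^(rt) = 16500: e^(0.165·t) = 16500/704 = 23.438.
0.165·t = ln(23.438) = 3.1543, so t = 3.1543/0.165 = 19.117.

19.1 days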